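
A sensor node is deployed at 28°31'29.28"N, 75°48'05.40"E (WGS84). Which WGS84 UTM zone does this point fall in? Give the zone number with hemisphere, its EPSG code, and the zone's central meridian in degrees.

Zone 43N (EPSG:32643), central meridian 75°

UTM zone = ⌊(λ + 180)/6⌋ + 1; 75.8015° ∈ [72°, 78°) → zone 43.
Hemisphere: N (φ ≥ 0).
Central meridian λ₀ = 6×43 − 183 = 75°.
EPSG code: 32643.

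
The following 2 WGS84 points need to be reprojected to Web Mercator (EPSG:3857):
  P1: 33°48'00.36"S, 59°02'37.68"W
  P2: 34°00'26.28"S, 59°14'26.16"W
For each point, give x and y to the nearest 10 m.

P1: x -6572730 m, y -4001990 m; P2: x -6594630 m, y -4029780 m

Web Mercator: x = R·λ, y = R·ln tan(π/4+φ/2), R = 6378137 m.
P1 (-33.8001°, -59.0438°) → (-6572725.750, -4001991.820) m.
P2 (-34.0073°, -59.2406°) → (-6594633.426, -4029782.280) m.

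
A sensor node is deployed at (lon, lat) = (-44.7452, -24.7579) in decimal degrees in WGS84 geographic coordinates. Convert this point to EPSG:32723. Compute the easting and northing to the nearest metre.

Zone 23 central meridian λ₀ = 6×23 − 183 = -45°; Δλ = +0.2548°.
Transverse Mercator on WGS84 with k₀ = 0.9996 gives E = 525762.003 m, N = 7261835.216 m.

E 525762 m, N 7261835 m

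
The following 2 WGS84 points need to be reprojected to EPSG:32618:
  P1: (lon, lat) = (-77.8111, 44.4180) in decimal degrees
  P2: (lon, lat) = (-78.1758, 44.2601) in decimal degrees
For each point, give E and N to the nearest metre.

P1: E 276209 m, N 4922145 m; P2: E 246494 m, N 4905668 m

UTM zone 18N: λ₀ = -75°, k₀ = 0.9996.
P1 (44.4180°, -77.8111°) → (276208.932, 4922144.784) m.
P2 (44.2601°, -78.1758°) → (246494.494, 4905668.130) m.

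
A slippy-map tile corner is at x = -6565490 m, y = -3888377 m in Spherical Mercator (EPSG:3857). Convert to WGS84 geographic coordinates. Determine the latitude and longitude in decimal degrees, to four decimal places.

R = 6378137 m. λ = x/R = -58.97880015°.
φ = 2·arctan(exp(y/R)) − 90° = 2·arctan(0.54355) − 90° = -32.94779748°.

lat -32.9478°, lon -58.9788°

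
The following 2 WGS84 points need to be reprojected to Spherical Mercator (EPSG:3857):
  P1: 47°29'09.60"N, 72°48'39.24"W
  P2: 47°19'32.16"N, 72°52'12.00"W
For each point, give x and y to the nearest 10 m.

Web Mercator: x = R·λ, y = R·ln tan(π/4+φ/2), R = 6378137 m.
P1 (47.4860°, -72.8109°) → (-8105272.312, 6021765.595) m.
P2 (47.3256°, -72.8700°) → (-8111851.294, 5995383.167) m.

P1: x -8105270 m, y 6021770 m; P2: x -8111850 m, y 5995380 m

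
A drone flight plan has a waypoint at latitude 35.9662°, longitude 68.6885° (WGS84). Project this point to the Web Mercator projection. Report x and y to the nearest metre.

x 7646369 m, y 4295972 m

Web Mercator is spherical with R = a = 6378137 m.
x = R·λ = 6378137 × 1.198840483 = 7646368.843 m.
y = R·ln tan(π/4 + φ/2) = 6378137 × 0.673546451 = 4295971.540 m.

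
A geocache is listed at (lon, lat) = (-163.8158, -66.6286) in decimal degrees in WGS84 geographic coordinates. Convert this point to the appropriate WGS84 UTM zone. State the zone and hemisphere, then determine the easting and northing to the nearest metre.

Zone 3S: E 552418 m, N 2609524 m

Longitude -163.8158° lies in the 6° band [-168°, -162°), giving zone 3; latitude is south of the equator, so 3S.
Zone 3 central meridian λ₀ = 6×3 − 183 = -165°; Δλ = +1.1842°.
Transverse Mercator on WGS84 with k₀ = 0.9996 gives E = 552418.027 m, N = 2609524.279 m.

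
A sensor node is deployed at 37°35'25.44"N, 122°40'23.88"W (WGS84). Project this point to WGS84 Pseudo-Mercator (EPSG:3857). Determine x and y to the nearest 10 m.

x -13655930 m, y 4521720 m

Web Mercator is spherical with R = a = 6378137 m.
x = R·λ = 6378137 × -2.141052989 = -13655929.290 m.
y = R·ln tan(π/4 + φ/2) = 6378137 × 0.708941117 = 4521723.572 m.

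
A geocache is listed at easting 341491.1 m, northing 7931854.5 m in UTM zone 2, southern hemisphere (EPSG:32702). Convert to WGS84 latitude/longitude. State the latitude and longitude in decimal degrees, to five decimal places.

Zone 2S: λ₀ = -171°, k₀ = 0.9996, false easting 500000 m, false northing 10000000 m.
Meridian distance M = (N − FN)/k₀ = -2068973.1 m.
Inverse transverse Mercator on WGS84 gives φ = -18.69860037°, λ = -172.50320043°.

lat -18.69860°, lon -172.50320°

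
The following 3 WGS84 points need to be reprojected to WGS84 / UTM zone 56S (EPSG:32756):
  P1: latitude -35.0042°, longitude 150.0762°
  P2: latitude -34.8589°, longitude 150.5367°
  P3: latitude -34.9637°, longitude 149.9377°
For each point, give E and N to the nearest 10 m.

UTM zone 56S: λ₀ = 153°, k₀ = 0.9996.
P1 (-35.0042°, 150.0762°) → (233172.134, 6122583.790) m.
P2 (-34.8589°, 150.5367°) → (274810.377, 6139836.428) m.
P3 (-34.9637°, 149.9377°) → (220390.653, 6126698.061) m.

P1: E 233170 m, N 6122580 m; P2: E 274810 m, N 6139840 m; P3: E 220390 m, N 6126700 m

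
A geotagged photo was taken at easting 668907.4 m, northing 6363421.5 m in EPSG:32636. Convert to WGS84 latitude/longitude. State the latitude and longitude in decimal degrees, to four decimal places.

Zone 36N: λ₀ = 33°, k₀ = 0.9996, false easting 500000 m.
Meridian distance M = (N − FN)/k₀ = 6365967.9 m.
Inverse transverse Mercator on WGS84 gives φ = 57.38220011°, λ = 35.80980005°.

lat 57.3822°, lon 35.8098°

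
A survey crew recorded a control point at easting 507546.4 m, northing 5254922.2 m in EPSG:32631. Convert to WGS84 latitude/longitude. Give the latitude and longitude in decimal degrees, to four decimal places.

Zone 31N: λ₀ = 3°, k₀ = 0.9996, false easting 500000 m.
Meridian distance M = (N − FN)/k₀ = 5257025.0 m.
Inverse transverse Mercator on WGS84 gives φ = 47.44770003°, λ = 3.10010056°.

lat 47.4477°, lon 3.1001°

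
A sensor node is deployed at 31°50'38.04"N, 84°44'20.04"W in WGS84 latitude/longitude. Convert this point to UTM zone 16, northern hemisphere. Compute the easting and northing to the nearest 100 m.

Zone 16 central meridian λ₀ = 6×16 − 183 = -87°; Δλ = +2.2611°.
Transverse Mercator on WGS84 with k₀ = 0.9996 gives E = 713958.830 m, N = 3525361.562 m.

E 714000 m, N 3525400 m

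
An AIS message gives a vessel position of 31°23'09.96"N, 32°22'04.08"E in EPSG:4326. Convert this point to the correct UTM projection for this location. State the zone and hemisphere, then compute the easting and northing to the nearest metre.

Longitude 32.3678° lies in the 6° band [30°, 36°), giving zone 36; latitude is north of the equator, so 36N.
Zone 36 central meridian λ₀ = 6×36 − 183 = 33°; Δλ = -0.6322°.
Transverse Mercator on WGS84 with k₀ = 0.9996 gives E = 439890.333 m, N = 3472565.510 m.

Zone 36N: E 439890 m, N 3472566 m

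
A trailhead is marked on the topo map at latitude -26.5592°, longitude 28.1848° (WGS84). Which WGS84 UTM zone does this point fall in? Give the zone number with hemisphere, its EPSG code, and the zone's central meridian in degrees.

UTM zone = ⌊(λ + 180)/6⌋ + 1; 28.1848° ∈ [24°, 30°) → zone 35.
Hemisphere: S (φ < 0).
Central meridian λ₀ = 6×35 − 183 = 27°.
EPSG code: 32735.

Zone 35S (EPSG:32735), central meridian 27°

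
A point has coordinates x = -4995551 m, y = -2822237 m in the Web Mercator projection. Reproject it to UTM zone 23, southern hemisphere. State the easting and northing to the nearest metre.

Web Mercator inverse (R = 6378137 m) → φ = -24.56359865°, λ = -44.87579816°.
UTM 23S forward: E = 512577.084 m, N = 7283367.275 m.

E 512577 m, N 7283367 m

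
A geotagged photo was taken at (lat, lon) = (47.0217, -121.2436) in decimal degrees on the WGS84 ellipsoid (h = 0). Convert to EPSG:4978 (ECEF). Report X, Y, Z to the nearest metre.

X -2259320 m, Y -3724183 m, Z 4643410 m

WGS84: a = 6378137 m, e² = 0.006694380; N(φ) = a/√(1−e²sin²φ) = 6389594.895 m.
X = (N+h)·cosφ·cosλ = -2259320.423 m; Y = (N+h)·cosφ·sinλ = -3724182.733 m; Z = (N(1−e²)+h)·sinφ = 4643409.716 m.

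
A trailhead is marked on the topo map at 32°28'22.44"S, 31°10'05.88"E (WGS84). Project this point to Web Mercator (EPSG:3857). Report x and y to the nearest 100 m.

x 3469600 m, y -3825500 m

Web Mercator is spherical with R = a = 6378137 m.
x = R·λ = 6378137 × 0.543989457 = 3469639.285 m.
y = R·ln tan(π/4 + φ/2) = 6378137 × -0.599790729 = -3825547.439 m.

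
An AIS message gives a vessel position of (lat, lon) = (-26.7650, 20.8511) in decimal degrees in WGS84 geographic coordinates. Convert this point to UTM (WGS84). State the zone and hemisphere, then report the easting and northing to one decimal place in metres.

Longitude 20.8511° lies in the 6° band [18°, 24°), giving zone 34; latitude is south of the equator, so 34S.
Zone 34 central meridian λ₀ = 6×34 − 183 = 21°; Δλ = -0.1489°.
Transverse Mercator on WGS84 with k₀ = 0.9996 gives E = 485196.264 m, N = 7039584.073 m.

Zone 34S: E 485196.3 m, N 7039584.1 m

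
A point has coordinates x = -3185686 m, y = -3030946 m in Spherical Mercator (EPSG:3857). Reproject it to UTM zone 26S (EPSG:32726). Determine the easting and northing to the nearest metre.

Web Mercator inverse (R = 6378137 m) → φ = -26.25699621°, λ = -28.61750424°.
UTM 26S forward: E = 338464.639 m, N = 7094846.044 m.

E 338465 m, N 7094846 m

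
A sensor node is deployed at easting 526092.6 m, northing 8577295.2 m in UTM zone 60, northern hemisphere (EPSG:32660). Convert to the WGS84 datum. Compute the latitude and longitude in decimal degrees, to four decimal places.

Zone 60N: λ₀ = 177°, k₀ = 0.9996, false easting 500000 m.
Meridian distance M = (N − FN)/k₀ = 8580727.5 m.
Inverse transverse Mercator on WGS84 gives φ = 77.27139960°, λ = 178.06090127°.

lat 77.2714°, lon 178.0609°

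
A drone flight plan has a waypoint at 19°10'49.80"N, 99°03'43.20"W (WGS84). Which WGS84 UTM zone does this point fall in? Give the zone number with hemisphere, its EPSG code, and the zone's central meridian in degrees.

UTM zone = ⌊(λ + 180)/6⌋ + 1; -99.0620° ∈ [-102°, -96°) → zone 14.
Hemisphere: N (φ ≥ 0).
Central meridian λ₀ = 6×14 − 183 = -99°.
EPSG code: 32614.

Zone 14N (EPSG:32614), central meridian -99°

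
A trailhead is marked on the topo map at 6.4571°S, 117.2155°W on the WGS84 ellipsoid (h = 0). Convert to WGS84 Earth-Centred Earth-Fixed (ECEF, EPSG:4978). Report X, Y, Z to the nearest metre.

WGS84: a = 6378137 m, e² = 0.006694380; N(φ) = a/√(1−e²sin²φ) = 6378407.018 m.
X = (N+h)·cosφ·cosλ = -2898586.187 m; Y = (N+h)·cosφ·sinλ = -5636287.725 m; Z = (N(1−e²)+h)·sinφ = -712508.911 m.

X -2898586 m, Y -5636288 m, Z -712509 m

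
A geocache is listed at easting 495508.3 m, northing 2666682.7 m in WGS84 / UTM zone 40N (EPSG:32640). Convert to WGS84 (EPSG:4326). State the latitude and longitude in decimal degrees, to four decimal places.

lat 24.1125°, lon 56.9558°

Zone 40N: λ₀ = 57°, k₀ = 0.9996, false easting 500000 m.
Meridian distance M = (N − FN)/k₀ = 2667749.8 m.
Inverse transverse Mercator on WGS84 gives φ = 24.11250042°, λ = 56.95580013°.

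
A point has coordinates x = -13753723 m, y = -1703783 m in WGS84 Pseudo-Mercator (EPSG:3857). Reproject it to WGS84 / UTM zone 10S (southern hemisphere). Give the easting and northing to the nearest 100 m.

E 440700 m, N 8327600 m

Web Mercator inverse (R = 6378137 m) → φ = -15.12649881°, λ = -123.55179584°.
UTM 10S forward: E = 440712.047 m, N = 8327608.098 m.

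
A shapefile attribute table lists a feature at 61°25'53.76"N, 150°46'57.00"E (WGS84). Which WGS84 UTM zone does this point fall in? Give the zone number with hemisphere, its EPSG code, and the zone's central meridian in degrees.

UTM zone = ⌊(λ + 180)/6⌋ + 1; 150.7825° ∈ [150°, 156°) → zone 56.
Hemisphere: N (φ ≥ 0).
Central meridian λ₀ = 6×56 − 183 = 153°.
EPSG code: 32656.

Zone 56N (EPSG:32656), central meridian 153°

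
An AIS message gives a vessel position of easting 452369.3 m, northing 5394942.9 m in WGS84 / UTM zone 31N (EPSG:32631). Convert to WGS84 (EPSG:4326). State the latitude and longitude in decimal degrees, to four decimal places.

lat 48.7057°, lon 2.3526°

Zone 31N: λ₀ = 3°, k₀ = 0.9996, false easting 500000 m.
Meridian distance M = (N − FN)/k₀ = 5397101.7 m.
Inverse transverse Mercator on WGS84 gives φ = 48.70570027°, λ = 2.35260000°.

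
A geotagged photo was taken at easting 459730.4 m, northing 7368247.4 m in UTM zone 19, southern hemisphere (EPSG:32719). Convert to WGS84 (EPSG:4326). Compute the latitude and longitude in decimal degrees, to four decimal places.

lat -23.7965°, lon -69.3953°

Zone 19S: λ₀ = -69°, k₀ = 0.9996, false easting 500000 m, false northing 10000000 m.
Meridian distance M = (N − FN)/k₀ = -2632805.7 m.
Inverse transverse Mercator on WGS84 gives φ = -23.79649994°, λ = -69.39530024°.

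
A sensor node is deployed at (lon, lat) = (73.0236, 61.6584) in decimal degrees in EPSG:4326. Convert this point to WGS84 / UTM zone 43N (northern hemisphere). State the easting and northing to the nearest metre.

E 395336 m, N 6837716 m

Zone 43 central meridian λ₀ = 6×43 − 183 = 75°; Δλ = -1.9764°.
Transverse Mercator on WGS84 with k₀ = 0.9996 gives E = 395335.775 m, N = 6837715.547 m.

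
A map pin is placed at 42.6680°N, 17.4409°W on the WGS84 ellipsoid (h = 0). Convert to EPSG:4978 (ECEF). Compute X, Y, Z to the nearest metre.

X 4481090 m, Y -1407802 m, Z 4300455 m

WGS84: a = 6378137 m, e² = 0.006694380; N(φ) = a/√(1−e²sin²φ) = 6387966.131 m.
X = (N+h)·cosφ·cosλ = 4481090.015 m; Y = (N+h)·cosφ·sinλ = -1407802.199 m; Z = (N(1−e²)+h)·sinφ = 4300455.457 m.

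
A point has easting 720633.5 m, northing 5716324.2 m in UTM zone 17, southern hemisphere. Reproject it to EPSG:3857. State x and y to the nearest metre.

x -8734550 m, y -4675110 m

Unproject from UTM 17S (λ₀ = -81°) → φ = -38.67420013°, λ = -78.46380031°.
Web Mercator (R = 6378137 m): x = -8734550.297 m, y = -4675110.402 m.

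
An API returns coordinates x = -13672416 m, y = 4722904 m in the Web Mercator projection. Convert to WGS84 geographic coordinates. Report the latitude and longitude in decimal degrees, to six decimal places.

lat 39.008603°, lon -122.821403°

R = 6378137 m. λ = x/R = -122.82140264°.
φ = 2·arctan(exp(y/R)) − 90° = 2·arctan(2.09695) − 90° = 39.00860332°.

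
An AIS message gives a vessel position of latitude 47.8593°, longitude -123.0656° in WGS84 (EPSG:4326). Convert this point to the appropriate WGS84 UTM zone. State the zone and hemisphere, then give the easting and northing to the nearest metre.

Longitude -123.0656° lies in the 6° band [-126°, -120°), giving zone 10; latitude is north of the equator, so 10N.
Zone 10 central meridian λ₀ = 6×10 − 183 = -123°; Δλ = -0.0656°.
Transverse Mercator on WGS84 with k₀ = 0.9996 gives E = 495093.244 m, N = 5300664.279 m.

Zone 10N: E 495093 m, N 5300664 m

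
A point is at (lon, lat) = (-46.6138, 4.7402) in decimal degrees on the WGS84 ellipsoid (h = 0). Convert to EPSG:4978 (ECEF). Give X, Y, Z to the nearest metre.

X 4366336 m, Y -4619500 m, Z 523558 m

WGS84: a = 6378137 m, e² = 0.006694380; N(φ) = a/√(1−e²sin²φ) = 6378282.796 m.
X = (N+h)·cosφ·cosλ = 4366336.478 m; Y = (N+h)·cosφ·sinλ = -4619499.598 m; Z = (N(1−e²)+h)·sinφ = 523558.428 m.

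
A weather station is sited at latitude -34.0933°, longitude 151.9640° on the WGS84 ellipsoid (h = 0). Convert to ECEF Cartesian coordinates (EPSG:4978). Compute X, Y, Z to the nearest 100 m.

WGS84: a = 6378137 m, e² = 0.006694380; N(φ) = a/√(1−e²sin²φ) = 6384855.566 m.
X = (N+h)·cosφ·cosλ = -4666993.172 m; Y = (N+h)·cosφ·sinλ = 2485246.924 m; Z = (N(1−e²)+h)·sinφ = -3555021.672 m.

X -4667000 m, Y 2485200 m, Z -3555000 m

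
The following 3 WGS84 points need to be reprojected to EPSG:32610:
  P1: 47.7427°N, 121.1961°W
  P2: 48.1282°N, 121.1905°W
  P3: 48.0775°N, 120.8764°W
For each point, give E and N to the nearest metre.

P1: E 635228 m, N 5289279 m; P2: E 634643 m, N 5332133 m; P3: E 658170 m, N 5327096 m

UTM zone 10N: λ₀ = -123°, k₀ = 0.9996.
P1 (47.7427°, -121.1961°) → (635228.458, 5289278.860) m.
P2 (48.1282°, -121.1905°) → (634643.391, 5332132.738) m.
P3 (48.0775°, -120.8764°) → (658169.766, 5327095.509) m.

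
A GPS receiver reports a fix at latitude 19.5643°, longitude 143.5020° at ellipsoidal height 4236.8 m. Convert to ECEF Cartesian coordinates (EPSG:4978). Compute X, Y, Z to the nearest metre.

X -4836250 m, Y 3578376 m, Z 2123729 m

WGS84: a = 6378137 m, e² = 0.006694380; N(φ) = a/√(1−e²sin²φ) = 6380532.284 m.
X = (N+h)·cosφ·cosλ = -4836250.485 m; Y = (N+h)·cosφ·sinλ = 3578375.863 m; Z = (N(1−e²)+h)·sinφ = 2123729.362 m.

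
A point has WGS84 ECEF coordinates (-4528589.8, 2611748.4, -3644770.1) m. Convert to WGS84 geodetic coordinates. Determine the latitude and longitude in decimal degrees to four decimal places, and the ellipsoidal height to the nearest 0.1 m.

lat -35.0648°, lon 150.0269°, h 1769.7 m

λ = atan2(Y, X) = 150.02690047°; p = √(X²+Y²) = 5227748.6 m.
Bowring's method on WGS84 (a = 6378137 m, b = 6356752.314 m) gives φ = -35.06479963°, h = 1769.677 m.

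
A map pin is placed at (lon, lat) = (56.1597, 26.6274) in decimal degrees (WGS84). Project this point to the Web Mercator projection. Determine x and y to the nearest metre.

Web Mercator is spherical with R = a = 6378137 m.
x = R·λ = 6378137 × 0.980171672 = 6251669.207 m.
y = R·ln tan(π/4 + φ/2) = 6378137 × 0.482428792 = 3076996.930 m.

x 6251669 m, y 3076997 m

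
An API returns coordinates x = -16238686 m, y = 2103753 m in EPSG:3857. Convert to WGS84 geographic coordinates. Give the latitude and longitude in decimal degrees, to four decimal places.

lat 18.5647°, lon -145.8746°

R = 6378137 m. λ = x/R = -145.87459828°.
φ = 2·arctan(exp(y/R)) − 90° = 2·arctan(1.39074) − 90° = 18.56470153°.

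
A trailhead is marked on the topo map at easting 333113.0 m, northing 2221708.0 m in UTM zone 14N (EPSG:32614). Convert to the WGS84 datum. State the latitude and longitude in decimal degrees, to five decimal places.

lat 20.08520°, lon -100.59610°

Zone 14N: λ₀ = -99°, k₀ = 0.9996, false easting 500000 m.
Meridian distance M = (N − FN)/k₀ = 2222597.0 m.
Inverse transverse Mercator on WGS84 gives φ = 20.08519996°, λ = -100.59610003°.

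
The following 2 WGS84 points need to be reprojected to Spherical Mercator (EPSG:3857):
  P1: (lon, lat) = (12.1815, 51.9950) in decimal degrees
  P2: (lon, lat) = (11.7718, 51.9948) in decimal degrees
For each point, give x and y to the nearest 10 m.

P1: x 1356040 m, y 6799220 m; P2: x 1310430 m, y 6799190 m

Web Mercator: x = R·λ, y = R·ln tan(π/4+φ/2), R = 6378137 m.
P1 (51.9950°, 12.1815°) → (1356038.377, 6799221.441) m.
P2 (51.9948°, 11.7718°) → (1310430.782, 6799185.282) m.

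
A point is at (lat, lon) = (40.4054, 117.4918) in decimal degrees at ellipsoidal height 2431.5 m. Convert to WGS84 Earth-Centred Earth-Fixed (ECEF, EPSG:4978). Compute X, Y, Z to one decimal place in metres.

WGS84: a = 6378137 m, e² = 0.006694380; N(φ) = a/√(1−e²sin²φ) = 6387125.732 m.
X = (N+h)·cosφ·cosλ = -2246021.2498 m; Y = (N+h)·cosφ·sinλ = 4316074.719 m; Z = (N(1−e²)+h)·sinφ = 4113942.502 m.

X -2246021.2 m, Y 4316074.7 m, Z 4113942.5 m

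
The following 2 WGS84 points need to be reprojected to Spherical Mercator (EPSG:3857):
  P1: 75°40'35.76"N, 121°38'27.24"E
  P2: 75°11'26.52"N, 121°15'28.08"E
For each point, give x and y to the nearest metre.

Web Mercator: x = R·λ, y = R·ln tan(π/4+φ/2), R = 6378137 m.
P1 (75.6766°, 121.6409°) → (13541003.048, 13229867.098) m.
P2 (75.1907°, 121.2578°) → (13498356.551, 13014778.054) m.

P1: x 13541003 m, y 13229867 m; P2: x 13498357 m, y 13014778 m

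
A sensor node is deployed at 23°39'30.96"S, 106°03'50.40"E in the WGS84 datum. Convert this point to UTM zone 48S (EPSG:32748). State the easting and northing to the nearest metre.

E 608508 m, N 7383166 m

Zone 48 central meridian λ₀ = 6×48 − 183 = 105°; Δλ = +1.0640°.
Transverse Mercator on WGS84 with k₀ = 0.9996 gives E = 608508.417 m, N = 7383166.020 m.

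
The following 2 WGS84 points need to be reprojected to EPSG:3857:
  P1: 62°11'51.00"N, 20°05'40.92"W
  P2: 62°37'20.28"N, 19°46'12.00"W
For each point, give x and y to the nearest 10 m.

P1: x -2236930 m, y 8906130 m; P2: x -2200790 m, y 9008230 m

Web Mercator: x = R·λ, y = R·ln tan(π/4+φ/2), R = 6378137 m.
P1 (62.1975°, -20.0947°) → (-2236931.772, 8906125.877) m.
P2 (62.6223°, -19.7700°) → (-2200786.333, 9008231.341) m.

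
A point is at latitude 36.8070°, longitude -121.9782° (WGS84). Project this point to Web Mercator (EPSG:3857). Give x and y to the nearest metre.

Web Mercator is spherical with R = a = 6378137 m.
x = R·λ = 6378137 × -2.128921206 = -13578551.112 m.
y = R·ln tan(π/4 + φ/2) = 6378137 × 0.691775531 = 4412239.111 m.

x -13578551 m, y 4412239 m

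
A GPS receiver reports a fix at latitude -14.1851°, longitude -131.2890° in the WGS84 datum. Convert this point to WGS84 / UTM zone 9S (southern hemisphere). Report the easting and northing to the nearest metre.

Zone 9 central meridian λ₀ = 6×9 − 183 = -129°; Δλ = -2.2890°.
Transverse Mercator on WGS84 with k₀ = 0.9996 gives E = 252950.023 m, N = 8430592.603 m.

E 252950 m, N 8430593 m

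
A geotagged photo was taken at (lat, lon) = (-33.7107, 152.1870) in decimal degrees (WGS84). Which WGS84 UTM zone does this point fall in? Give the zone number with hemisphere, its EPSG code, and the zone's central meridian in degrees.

UTM zone = ⌊(λ + 180)/6⌋ + 1; 152.1870° ∈ [150°, 156°) → zone 56.
Hemisphere: S (φ < 0).
Central meridian λ₀ = 6×56 − 183 = 153°.
EPSG code: 32756.

Zone 56S (EPSG:32756), central meridian 153°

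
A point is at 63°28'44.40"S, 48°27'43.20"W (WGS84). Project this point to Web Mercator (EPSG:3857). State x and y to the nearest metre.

x -5394765 m, y -9218678 m

Web Mercator is spherical with R = a = 6378137 m.
x = R·λ = 6378137 × -0.845821462 = -5394765.163 m.
y = R·ln tan(π/4 + φ/2) = 6378137 × -1.445355973 = -9218678.408 m.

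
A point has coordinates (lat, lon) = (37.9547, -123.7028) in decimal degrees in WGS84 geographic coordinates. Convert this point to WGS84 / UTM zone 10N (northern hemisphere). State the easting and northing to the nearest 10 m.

E 438260 m, N 4201020 m

Zone 10 central meridian λ₀ = 6×10 − 183 = -123°; Δλ = -0.7028°.
Transverse Mercator on WGS84 with k₀ = 0.9996 gives E = 438257.720 m, N = 4201021.814 m.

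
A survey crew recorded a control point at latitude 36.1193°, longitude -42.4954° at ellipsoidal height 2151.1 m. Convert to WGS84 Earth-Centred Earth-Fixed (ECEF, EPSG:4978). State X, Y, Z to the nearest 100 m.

X 3804600 m, Y -3485700 m, Z 3740200 m

WGS84: a = 6378137 m, e² = 0.006694380; N(φ) = a/√(1−e²sin²φ) = 6385568.113 m.
X = (N+h)·cosφ·cosλ = 3804589.959 m; Y = (N+h)·cosφ·sinλ = -3485702.496 m; Z = (N(1−e²)+h)·sinφ = 3740160.969 m.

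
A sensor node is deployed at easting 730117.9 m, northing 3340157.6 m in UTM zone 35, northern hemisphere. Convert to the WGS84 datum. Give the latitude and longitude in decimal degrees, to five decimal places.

Zone 35N: λ₀ = 27°, k₀ = 0.9996, false easting 500000 m.
Meridian distance M = (N − FN)/k₀ = 3341494.2 m.
Inverse transverse Mercator on WGS84 gives φ = 30.17110005°, λ = 29.38970015°.

lat 30.17110°, lon 29.38970°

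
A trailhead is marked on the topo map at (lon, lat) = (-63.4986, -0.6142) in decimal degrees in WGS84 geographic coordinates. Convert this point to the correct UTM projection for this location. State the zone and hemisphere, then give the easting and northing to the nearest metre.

Zone 20S: E 444521 m, N 9932110 m

Longitude -63.4986° lies in the 6° band [-66°, -60°), giving zone 20; latitude is south of the equator, so 20S.
Zone 20 central meridian λ₀ = 6×20 − 183 = -63°; Δλ = -0.4986°.
Transverse Mercator on WGS84 with k₀ = 0.9996 gives E = 444520.765 m, N = 9932109.832 m.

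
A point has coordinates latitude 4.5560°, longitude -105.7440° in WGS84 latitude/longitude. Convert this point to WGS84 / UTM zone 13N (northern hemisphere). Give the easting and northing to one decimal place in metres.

Zone 13 central meridian λ₀ = 6×13 − 183 = -105°; Δλ = -0.7440°.
Transverse Mercator on WGS84 with k₀ = 0.9996 gives E = 417468.977 m, N = 503628.100 m.

E 417469.0 m, N 503628.1 m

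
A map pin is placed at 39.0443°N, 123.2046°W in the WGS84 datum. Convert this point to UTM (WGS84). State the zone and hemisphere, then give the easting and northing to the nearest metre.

Longitude -123.2046° lies in the 6° band [-126°, -120°), giving zone 10; latitude is north of the equator, so 10N.
Zone 10 central meridian λ₀ = 6×10 − 183 = -123°; Δλ = -0.2046°.
Transverse Mercator on WGS84 with k₀ = 0.9996 gives E = 482294.372 m, N = 4321712.534 m.

Zone 10N: E 482294 m, N 4321713 m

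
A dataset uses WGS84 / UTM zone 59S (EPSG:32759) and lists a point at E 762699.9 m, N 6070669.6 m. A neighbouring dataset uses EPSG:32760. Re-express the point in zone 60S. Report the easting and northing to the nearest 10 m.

E 218280 m, N 6070090 m

UTM 59S → geographic: φ = -35.47279959°, λ = 173.89519945°.
UTM 60S (λ₀ = 177°) forward: E = 218275.739 m, N = 6070091.005 m.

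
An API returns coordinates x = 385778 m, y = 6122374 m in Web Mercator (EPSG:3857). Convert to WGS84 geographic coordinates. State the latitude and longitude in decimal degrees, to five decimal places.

lat 48.09320°, lon 3.46550°

R = 6378137 m. λ = x/R = 3.46550274°.
φ = 2·arctan(exp(y/R)) − 90° = 2·arctan(2.61144) − 90° = 48.09319986°.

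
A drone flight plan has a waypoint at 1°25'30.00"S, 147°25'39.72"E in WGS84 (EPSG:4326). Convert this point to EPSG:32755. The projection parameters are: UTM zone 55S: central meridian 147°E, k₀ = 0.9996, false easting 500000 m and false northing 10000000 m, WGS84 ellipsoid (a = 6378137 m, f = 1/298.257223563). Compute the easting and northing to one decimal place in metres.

E 547578.1 m, N 9842489.9 m

Zone 55 central meridian λ₀ = 6×55 − 183 = 147°; Δλ = +0.4277°.
Transverse Mercator on WGS84 with k₀ = 0.9996 gives E = 547578.126 m, N = 9842489.942 m.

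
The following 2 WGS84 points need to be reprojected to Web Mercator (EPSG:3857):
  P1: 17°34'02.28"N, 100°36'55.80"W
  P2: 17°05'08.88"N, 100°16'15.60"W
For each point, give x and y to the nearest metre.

P1: x -11200466 m, y 1986963 m; P2: x -11162117 m, y 1930815 m

Web Mercator: x = R·λ, y = R·ln tan(π/4+φ/2), R = 6378137 m.
P1 (17.5673°, -100.6155°) → (-11200466.226, 1986963.329) m.
P2 (17.0858°, -100.2710°) → (-11162116.661, 1930814.955) m.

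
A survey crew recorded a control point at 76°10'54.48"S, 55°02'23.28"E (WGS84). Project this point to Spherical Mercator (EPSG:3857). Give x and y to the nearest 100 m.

x 6127000 m, y -13461200 m

Web Mercator is spherical with R = a = 6378137 m.
x = R·λ = 6378137 × 0.960625730 = 6127002.509 m.
y = R·ln tan(π/4 + φ/2) = 6378137 × -2.110524030 = -13461211.408 m.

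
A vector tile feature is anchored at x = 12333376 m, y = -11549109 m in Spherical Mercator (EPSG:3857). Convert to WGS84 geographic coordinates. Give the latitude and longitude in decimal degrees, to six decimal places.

R = 6378137 m. λ = x/R = 110.79260166°.
φ = 2·arctan(exp(y/R)) − 90° = 2·arctan(0.16353) − 90° = -71.42479904°.

lat -71.424799°, lon 110.792602°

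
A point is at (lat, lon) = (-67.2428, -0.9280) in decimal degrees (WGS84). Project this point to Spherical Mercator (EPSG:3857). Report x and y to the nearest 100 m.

Web Mercator is spherical with R = a = 6378137 m.
x = R·λ = 6378137 × -0.016196655 = -103304.487 m.
y = R·ln tan(π/4 + φ/2) = 6378137 × -1.603223697 = -10225580.379 m.

x -103300 m, y -10225600 m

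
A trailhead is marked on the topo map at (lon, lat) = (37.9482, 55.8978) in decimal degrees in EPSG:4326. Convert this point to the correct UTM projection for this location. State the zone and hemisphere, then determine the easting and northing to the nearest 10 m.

Zone 37N: E 434230 m, N 6195200 m

Longitude 37.9482° lies in the 6° band [36°, 42°), giving zone 37; latitude is north of the equator, so 37N.
Zone 37 central meridian λ₀ = 6×37 − 183 = 39°; Δλ = -1.0518°.
Transverse Mercator on WGS84 with k₀ = 0.9996 gives E = 434229.899 m, N = 6195204.995 m.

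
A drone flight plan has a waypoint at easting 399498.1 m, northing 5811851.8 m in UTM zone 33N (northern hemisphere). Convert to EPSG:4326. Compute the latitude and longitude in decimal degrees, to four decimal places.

Zone 33N: λ₀ = 15°, k₀ = 0.9996, false easting 500000 m.
Meridian distance M = (N − FN)/k₀ = 5814177.5 m.
Inverse transverse Mercator on WGS84 gives φ = 52.44760005°, λ = 13.52120043°.

lat 52.4476°, lon 13.5212°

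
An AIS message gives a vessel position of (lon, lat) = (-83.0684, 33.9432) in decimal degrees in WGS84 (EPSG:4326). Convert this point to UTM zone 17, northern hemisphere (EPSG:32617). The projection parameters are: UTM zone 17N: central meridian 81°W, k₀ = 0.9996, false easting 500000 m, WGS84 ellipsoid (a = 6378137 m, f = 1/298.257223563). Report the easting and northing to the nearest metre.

Zone 17 central meridian λ₀ = 6×17 − 183 = -81°; Δλ = -2.0684°.
Transverse Mercator on WGS84 with k₀ = 0.9996 gives E = 308844.945 m, N = 3757785.232 m.

E 308845 m, N 3757785 m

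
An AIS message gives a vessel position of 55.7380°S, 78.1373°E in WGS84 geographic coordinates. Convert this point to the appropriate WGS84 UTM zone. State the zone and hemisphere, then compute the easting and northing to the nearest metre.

Zone 44S: E 320281 m, N 3819368 m

Longitude 78.1373° lies in the 6° band [78°, 84°), giving zone 44; latitude is south of the equator, so 44S.
Zone 44 central meridian λ₀ = 6×44 − 183 = 81°; Δλ = -2.8627°.
Transverse Mercator on WGS84 with k₀ = 0.9996 gives E = 320281.056 m, N = 3819367.805 m.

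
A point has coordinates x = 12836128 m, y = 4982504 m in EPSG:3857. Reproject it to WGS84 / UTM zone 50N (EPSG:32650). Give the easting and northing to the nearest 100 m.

E 357300 m, N 4517600 m

Web Mercator inverse (R = 6378137 m) → φ = 40.79740012°, λ = 115.30889971°.
UTM 50N forward: E = 357338.199 m, N = 4517642.773 m.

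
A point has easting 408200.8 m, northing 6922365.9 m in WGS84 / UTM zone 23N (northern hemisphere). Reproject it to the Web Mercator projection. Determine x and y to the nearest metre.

Unproject from UTM 23N (λ₀ = -45°) → φ = 62.42119985°, λ = -46.77739949°.
Web Mercator (R = 6378137 m): x = -5207236.291 m, y = 8959714.032 m.

x -5207236 m, y 8959714 m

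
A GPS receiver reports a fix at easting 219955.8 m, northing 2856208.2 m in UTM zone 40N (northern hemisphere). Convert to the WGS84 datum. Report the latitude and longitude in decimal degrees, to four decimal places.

lat 25.7973°, lon 54.2072°

Zone 40N: λ₀ = 57°, k₀ = 0.9996, false easting 500000 m.
Meridian distance M = (N − FN)/k₀ = 2857351.1 m.
Inverse transverse Mercator on WGS84 gives φ = 25.79729992°, λ = 54.20719993°.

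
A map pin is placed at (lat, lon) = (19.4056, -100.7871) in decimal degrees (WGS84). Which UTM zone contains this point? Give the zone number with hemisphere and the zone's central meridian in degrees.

Zone 14N, central meridian -99°

UTM zone = ⌊(λ + 180)/6⌋ + 1; -100.7871° ∈ [-102°, -96°) → zone 14.
Hemisphere: N (φ ≥ 0).
Central meridian λ₀ = 6×14 − 183 = -99°.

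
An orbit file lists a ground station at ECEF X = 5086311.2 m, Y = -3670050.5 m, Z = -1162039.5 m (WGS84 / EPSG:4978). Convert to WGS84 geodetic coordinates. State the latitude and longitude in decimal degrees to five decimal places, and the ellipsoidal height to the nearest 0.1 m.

λ = atan2(Y, X) = -35.81250028°; p = √(X²+Y²) = 6272147.3 m.
Bowring's method on WGS84 (a = 6378137 m, b = 6356752.314 m) gives φ = -10.56529979°, h = 1460.682 m.

lat -10.56530°, lon -35.81250°, h 1460.7 m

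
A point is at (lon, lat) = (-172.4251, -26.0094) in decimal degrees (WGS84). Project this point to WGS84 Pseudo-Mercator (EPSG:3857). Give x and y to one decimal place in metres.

x -19194274.3 m, y -3000245.2 m

Web Mercator is spherical with R = a = 6378137 m.
x = R·λ = 6378137 × -3.009385708 = -19194274.332 m.
y = R·ln tan(π/4 + φ/2) = 6378137 × -0.470395230 = -3000245.220 m.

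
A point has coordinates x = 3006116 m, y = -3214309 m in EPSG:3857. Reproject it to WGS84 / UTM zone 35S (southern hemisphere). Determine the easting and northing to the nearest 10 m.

Web Mercator inverse (R = 6378137 m) → φ = -27.72470090°, λ = 27.00439949°.
UTM 35S forward: E = 500433.663 m, N = 6933293.304 m.

E 500430 m, N 6933290 m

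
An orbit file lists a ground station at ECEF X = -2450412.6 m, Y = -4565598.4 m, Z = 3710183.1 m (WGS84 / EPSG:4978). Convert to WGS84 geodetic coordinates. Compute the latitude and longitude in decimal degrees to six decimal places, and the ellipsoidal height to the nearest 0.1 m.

λ = atan2(Y, X) = -118.22300034°; p = √(X²+Y²) = 5181622.4 m.
Bowring's method on WGS84 (a = 6378137 m, b = 6356752.314 m) gives φ = 35.78600009°, h = 2098.956 m.

lat 35.786000°, lon -118.223000°, h 2099.0 m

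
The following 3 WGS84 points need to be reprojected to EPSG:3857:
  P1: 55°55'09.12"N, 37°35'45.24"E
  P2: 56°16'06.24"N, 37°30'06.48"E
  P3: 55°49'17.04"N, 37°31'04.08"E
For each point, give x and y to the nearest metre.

Web Mercator: x = R·λ, y = R·ln tan(π/4+φ/2), R = 6378137 m.
P1 (55.9192°, 37.5959°) → (4185156.444, 7542347.448) m.
P2 (56.2684°, 37.5018°) → (4174681.280, 7612033.104) m.
P3 (55.8214°, 37.5178°) → (4176462.392, 7522943.293) m.

P1: x 4185156 m, y 7542347 m; P2: x 4174681 m, y 7612033 m; P3: x 4176462 m, y 7522943 m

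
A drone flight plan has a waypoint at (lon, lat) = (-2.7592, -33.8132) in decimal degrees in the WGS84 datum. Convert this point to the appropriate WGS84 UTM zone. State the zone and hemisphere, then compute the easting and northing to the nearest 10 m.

Zone 30S: E 522290 m, N 6258530 m

Longitude -2.7592° lies in the 6° band [-6°, 0°), giving zone 30; latitude is south of the equator, so 30S.
Zone 30 central meridian λ₀ = 6×30 − 183 = -3°; Δλ = +0.2408°.
Transverse Mercator on WGS84 with k₀ = 0.9996 gives E = 522285.941 m, N = 6258529.660 m.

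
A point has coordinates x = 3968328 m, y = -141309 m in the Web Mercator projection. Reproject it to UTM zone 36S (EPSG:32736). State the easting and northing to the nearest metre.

Web Mercator inverse (R = 6378137 m) → φ = -1.26929651°, λ = 35.64809695°.
UTM 36S forward: E = 794700.611 m, N = 9859553.428 m.

E 794701 m, N 9859553 m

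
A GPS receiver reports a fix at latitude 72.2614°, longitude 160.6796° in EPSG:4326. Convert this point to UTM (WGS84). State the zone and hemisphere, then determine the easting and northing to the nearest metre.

Longitude 160.6796° lies in the 6° band [156°, 162°), giving zone 57; latitude is north of the equator, so 57N.
Zone 57 central meridian λ₀ = 6×57 − 183 = 159°; Δλ = +1.6796°.
Transverse Mercator on WGS84 with k₀ = 0.9996 gives E = 557109.972 m, N = 8018887.220 m.

Zone 57N: E 557110 m, N 8018887 m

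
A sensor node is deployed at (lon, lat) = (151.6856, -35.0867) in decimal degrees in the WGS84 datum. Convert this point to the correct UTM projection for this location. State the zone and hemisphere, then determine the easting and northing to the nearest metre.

Longitude 151.6856° lies in the 6° band [150°, 156°), giving zone 56; latitude is south of the equator, so 56S.
Zone 56 central meridian λ₀ = 6×56 − 183 = 153°; Δλ = -1.3144°.
Transverse Mercator on WGS84 with k₀ = 0.9996 gives E = 380181.879 m, N = 6116552.087 m.

Zone 56S: E 380182 m, N 6116552 m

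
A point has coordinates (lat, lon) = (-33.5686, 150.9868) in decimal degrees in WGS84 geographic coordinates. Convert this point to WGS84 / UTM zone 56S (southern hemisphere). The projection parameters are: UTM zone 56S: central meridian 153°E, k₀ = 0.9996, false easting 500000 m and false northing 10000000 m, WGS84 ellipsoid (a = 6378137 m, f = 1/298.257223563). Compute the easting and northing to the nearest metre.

Zone 56 central meridian λ₀ = 6×56 − 183 = 153°; Δλ = -2.0132°.
Transverse Mercator on WGS84 with k₀ = 0.9996 gives E = 313135.737 m, N = 6283859.430 m.

E 313136 m, N 6283859 m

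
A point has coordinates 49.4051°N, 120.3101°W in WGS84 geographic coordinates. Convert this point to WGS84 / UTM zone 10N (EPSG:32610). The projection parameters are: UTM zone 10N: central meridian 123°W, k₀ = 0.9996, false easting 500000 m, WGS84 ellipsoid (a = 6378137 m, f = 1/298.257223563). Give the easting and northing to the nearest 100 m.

E 695100 m, N 5476000 m

Zone 10 central meridian λ₀ = 6×10 − 183 = -123°; Δλ = +2.6899°.
Transverse Mercator on WGS84 with k₀ = 0.9996 gives E = 695134.610 m, N = 5475969.746 m.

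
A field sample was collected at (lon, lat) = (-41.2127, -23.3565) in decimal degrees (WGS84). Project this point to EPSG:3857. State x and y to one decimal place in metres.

x -4587776.8 m, y -2675188.6 m

Web Mercator is spherical with R = a = 6378137 m.
x = R·λ = 6378137 × -0.719297309 = -4587776.778 m.
y = R·ln tan(π/4 + φ/2) = 6378137 × -0.419431034 = -2675188.595 m.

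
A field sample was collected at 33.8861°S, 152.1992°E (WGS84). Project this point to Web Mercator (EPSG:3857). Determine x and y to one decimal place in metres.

x 16942737.4 m, y -4013518.3 m

Web Mercator is spherical with R = a = 6378137 m.
x = R·λ = 6378137 × 2.656377159 = 16942737.443 m.
y = R·ln tan(π/4 + φ/2) = 6378137 × -0.629261848 = -4013518.273 m.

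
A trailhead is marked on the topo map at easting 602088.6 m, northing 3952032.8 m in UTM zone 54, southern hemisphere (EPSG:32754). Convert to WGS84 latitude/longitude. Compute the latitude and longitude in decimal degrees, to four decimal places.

Zone 54S: λ₀ = 141°, k₀ = 0.9996, false easting 500000 m, false northing 10000000 m.
Meridian distance M = (N − FN)/k₀ = -6050387.4 m.
Inverse transverse Mercator on WGS84 gives φ = -54.56890033°, λ = 142.57909981°.

lat -54.5689°, lon 142.5791°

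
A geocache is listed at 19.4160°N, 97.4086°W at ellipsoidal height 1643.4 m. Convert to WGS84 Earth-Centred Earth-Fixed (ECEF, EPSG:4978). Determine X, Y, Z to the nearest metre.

X -776141 m, Y -5968938 m, Z 2107381 m

WGS84: a = 6378137 m, e² = 0.006694380; N(φ) = a/√(1−e²sin²φ) = 6380497.486 m.
X = (N+h)·cosφ·cosλ = -776140.803 m; Y = (N+h)·cosφ·sinλ = -5968938.400 m; Z = (N(1−e²)+h)·sinφ = 2107381.091 m.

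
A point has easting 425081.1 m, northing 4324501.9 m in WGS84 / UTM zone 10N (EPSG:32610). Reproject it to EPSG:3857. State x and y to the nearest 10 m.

x -13788700 m, y 4731190 m

Unproject from UTM 10N (λ₀ = -123°) → φ = 39.06639964°, λ = -123.86599984°.
Web Mercator (R = 6378137 m): x = -13788700.029 m, y = 4731187.219 m.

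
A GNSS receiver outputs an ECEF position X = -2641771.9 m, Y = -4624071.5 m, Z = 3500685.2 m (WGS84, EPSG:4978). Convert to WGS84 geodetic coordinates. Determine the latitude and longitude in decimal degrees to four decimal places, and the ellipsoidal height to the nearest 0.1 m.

lat 33.4955°, lon -119.7397°, h 1390.1 m

λ = atan2(Y, X) = -119.73969999°; p = √(X²+Y²) = 5325504.3 m.
Bowring's method on WGS84 (a = 6378137 m, b = 6356752.314 m) gives φ = 33.49549968°, h = 1390.093 m.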